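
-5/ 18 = -0.28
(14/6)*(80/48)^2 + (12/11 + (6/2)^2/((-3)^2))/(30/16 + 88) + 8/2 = 2243215/213543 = 10.50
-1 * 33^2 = -1089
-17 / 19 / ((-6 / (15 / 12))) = 85 / 456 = 0.19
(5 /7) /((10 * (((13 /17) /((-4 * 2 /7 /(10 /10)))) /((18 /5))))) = -1224 /3185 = -0.38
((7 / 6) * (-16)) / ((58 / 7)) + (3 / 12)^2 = -3049 / 1392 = -2.19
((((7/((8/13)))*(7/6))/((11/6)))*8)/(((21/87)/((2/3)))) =5278/33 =159.94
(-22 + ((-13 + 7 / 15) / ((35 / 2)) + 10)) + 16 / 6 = -5276 / 525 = -10.05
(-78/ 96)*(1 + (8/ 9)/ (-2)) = -0.45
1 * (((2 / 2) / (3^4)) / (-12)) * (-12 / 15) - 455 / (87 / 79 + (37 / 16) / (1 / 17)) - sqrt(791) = -sqrt(791) - 698719717 / 62065845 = -39.38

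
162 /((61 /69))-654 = -28716 /61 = -470.75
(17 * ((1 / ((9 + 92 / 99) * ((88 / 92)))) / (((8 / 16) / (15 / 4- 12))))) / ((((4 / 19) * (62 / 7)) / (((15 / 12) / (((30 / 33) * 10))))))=-169893801 / 78010880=-2.18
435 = 435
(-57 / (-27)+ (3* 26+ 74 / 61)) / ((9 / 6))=89294 / 1647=54.22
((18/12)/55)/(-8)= -3/880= -0.00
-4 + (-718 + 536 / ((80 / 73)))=-2329 / 10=-232.90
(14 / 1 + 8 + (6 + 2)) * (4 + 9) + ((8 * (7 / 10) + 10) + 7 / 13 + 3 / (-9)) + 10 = 81082 / 195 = 415.81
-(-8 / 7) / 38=4 / 133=0.03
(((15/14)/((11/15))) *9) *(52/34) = 26325/1309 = 20.11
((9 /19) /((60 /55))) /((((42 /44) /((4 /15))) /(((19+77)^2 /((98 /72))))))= 26763264 /32585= 821.34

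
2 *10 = 20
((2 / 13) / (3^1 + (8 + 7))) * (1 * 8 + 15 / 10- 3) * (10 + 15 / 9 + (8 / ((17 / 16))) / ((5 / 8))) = 6047 / 4590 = 1.32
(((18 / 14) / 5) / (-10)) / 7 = -9 / 2450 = -0.00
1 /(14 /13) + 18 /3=97 /14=6.93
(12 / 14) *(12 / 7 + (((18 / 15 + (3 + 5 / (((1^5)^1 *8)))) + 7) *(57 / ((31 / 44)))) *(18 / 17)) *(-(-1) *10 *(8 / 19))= 1796696928 / 490637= 3661.97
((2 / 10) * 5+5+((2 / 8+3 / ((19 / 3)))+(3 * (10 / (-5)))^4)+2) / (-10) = -99159 / 760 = -130.47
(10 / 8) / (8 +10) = 5 / 72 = 0.07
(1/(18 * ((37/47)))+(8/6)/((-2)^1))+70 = 46223/666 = 69.40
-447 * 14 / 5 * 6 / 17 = -37548 / 85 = -441.74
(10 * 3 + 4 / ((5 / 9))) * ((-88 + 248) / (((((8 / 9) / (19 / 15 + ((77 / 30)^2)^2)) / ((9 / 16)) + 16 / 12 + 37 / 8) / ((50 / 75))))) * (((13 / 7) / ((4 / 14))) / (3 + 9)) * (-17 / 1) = -1866259650944 / 306136639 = -6096.17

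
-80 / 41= -1.95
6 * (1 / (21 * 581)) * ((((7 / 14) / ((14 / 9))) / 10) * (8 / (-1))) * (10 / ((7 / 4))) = -144 / 199283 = -0.00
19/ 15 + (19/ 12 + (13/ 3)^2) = 3893/ 180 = 21.63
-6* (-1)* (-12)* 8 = -576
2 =2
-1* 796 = -796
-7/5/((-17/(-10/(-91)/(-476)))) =-1/52598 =-0.00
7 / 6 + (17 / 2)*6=313 / 6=52.17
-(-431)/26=431/26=16.58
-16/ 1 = -16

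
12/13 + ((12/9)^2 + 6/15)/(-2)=-0.17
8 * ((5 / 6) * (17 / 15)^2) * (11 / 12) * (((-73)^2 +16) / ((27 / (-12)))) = -13593404 / 729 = -18646.64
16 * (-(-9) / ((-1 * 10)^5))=-9 / 6250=-0.00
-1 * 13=-13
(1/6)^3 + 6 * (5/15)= 433/216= 2.00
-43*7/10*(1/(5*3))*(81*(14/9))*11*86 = -5979666/25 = -239186.64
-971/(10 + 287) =-971/297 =-3.27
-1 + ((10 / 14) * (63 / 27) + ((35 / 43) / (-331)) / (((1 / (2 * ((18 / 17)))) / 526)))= -1504358 / 725883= -2.07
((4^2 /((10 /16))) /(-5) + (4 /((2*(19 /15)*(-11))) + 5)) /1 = -1377 /5225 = -0.26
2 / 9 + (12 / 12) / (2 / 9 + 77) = 1471 / 6255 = 0.24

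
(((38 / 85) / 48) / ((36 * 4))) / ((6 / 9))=0.00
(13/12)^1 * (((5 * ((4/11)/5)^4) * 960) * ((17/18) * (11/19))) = 452608/5690025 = 0.08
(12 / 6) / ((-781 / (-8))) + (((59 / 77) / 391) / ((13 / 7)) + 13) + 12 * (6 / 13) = 73679928 / 3969823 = 18.56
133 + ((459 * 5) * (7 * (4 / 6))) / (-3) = -3437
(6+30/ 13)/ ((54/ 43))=6.62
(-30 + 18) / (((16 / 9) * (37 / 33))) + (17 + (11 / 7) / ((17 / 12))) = 212911 / 17612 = 12.09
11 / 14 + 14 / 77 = 149 / 154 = 0.97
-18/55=-0.33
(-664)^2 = 440896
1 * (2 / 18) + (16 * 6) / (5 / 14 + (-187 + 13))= -9665 / 21879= -0.44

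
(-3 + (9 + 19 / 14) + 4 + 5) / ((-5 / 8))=-26.17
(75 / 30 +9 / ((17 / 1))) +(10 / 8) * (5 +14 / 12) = 4381 / 408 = 10.74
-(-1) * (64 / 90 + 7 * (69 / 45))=103 / 9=11.44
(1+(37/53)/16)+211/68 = 59777/14416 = 4.15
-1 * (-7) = 7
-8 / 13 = -0.62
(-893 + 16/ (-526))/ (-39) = 78289/ 3419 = 22.90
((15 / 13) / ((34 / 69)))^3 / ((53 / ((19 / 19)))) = 1108717875 / 4576597064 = 0.24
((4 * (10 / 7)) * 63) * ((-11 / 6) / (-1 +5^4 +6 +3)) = -220 / 211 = -1.04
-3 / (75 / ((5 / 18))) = -1 / 90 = -0.01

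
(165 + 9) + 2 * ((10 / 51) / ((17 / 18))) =50406 / 289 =174.42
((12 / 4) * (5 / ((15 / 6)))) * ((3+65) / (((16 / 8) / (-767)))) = -156468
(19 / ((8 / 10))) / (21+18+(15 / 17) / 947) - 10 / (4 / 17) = -105209515 / 2511504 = -41.89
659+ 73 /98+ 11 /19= 1229523 /1862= 660.32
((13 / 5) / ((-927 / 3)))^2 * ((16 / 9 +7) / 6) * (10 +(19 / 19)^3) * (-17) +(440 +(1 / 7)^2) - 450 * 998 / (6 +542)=-328403064172481 / 865301336550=-379.52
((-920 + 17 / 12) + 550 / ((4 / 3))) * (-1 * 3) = 1518.25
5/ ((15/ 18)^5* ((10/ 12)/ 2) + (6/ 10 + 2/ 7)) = 16329600/ 3439547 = 4.75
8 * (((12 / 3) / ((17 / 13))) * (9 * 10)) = 37440 / 17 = 2202.35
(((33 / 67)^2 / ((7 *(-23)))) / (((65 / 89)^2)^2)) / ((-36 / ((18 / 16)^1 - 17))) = -0.00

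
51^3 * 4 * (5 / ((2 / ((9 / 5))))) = 2387718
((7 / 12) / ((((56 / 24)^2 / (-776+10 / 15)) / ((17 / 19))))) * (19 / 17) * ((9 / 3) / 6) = -1163 / 28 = -41.54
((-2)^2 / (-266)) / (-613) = 2 / 81529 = 0.00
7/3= 2.33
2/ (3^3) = 2/ 27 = 0.07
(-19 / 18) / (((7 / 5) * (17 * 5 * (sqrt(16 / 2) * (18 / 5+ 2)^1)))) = -95 * sqrt(2) / 239904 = -0.00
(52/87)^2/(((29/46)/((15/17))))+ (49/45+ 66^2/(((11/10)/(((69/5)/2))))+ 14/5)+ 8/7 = 713864286197/26120619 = 27329.53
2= 2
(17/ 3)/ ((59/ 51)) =289/ 59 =4.90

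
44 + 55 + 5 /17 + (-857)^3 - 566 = -10700195415 /17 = -629423259.71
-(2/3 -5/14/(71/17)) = -1733/2982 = -0.58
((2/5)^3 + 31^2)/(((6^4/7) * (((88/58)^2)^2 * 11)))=594774518611/6679107072000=0.09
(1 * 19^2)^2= 130321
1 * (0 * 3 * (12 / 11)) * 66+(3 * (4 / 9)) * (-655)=-2620 / 3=-873.33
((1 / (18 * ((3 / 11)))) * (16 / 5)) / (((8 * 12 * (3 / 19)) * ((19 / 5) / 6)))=11 / 162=0.07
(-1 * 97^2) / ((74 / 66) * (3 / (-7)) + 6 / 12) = -1448986 / 3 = -482995.33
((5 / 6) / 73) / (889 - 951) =-5 / 27156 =-0.00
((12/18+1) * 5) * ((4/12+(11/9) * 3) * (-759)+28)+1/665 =-25066.67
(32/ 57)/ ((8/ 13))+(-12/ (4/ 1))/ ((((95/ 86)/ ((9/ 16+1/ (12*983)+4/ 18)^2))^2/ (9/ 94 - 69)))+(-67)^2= 43087019183156182740462461351/ 9460990428578326366617600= 4554.18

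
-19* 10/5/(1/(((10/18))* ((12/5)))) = -152/3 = -50.67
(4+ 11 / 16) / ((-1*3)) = -25 / 16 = -1.56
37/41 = 0.90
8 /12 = 0.67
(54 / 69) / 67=0.01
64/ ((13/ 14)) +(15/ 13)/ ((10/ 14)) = 70.54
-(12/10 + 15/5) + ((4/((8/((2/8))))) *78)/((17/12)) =228/85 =2.68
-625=-625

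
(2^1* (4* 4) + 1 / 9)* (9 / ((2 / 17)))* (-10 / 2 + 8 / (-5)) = -162129 / 10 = -16212.90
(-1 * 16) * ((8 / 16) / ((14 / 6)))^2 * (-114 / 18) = 4.65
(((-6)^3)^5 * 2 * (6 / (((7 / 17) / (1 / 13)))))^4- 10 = 84643905318051058036742085889354809304722598212824746646 / 68574961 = 1234326700062593663549325000000000000000000000000.00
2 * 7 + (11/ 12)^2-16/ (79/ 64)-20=-206153/ 11376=-18.12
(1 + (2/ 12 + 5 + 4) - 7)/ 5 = 19/ 30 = 0.63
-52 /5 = -10.40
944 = 944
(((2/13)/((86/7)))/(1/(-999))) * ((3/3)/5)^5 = -6993/1746875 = -0.00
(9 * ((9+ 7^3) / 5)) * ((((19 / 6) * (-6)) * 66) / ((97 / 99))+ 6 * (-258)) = -868988736 / 485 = -1791729.35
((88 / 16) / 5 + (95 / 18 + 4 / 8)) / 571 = 619 / 51390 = 0.01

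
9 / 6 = 3 / 2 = 1.50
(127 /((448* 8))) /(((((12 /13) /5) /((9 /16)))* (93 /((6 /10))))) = 4953 /7110656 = 0.00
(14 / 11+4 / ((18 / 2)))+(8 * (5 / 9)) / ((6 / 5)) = 1610 / 297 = 5.42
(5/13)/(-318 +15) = -5/3939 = -0.00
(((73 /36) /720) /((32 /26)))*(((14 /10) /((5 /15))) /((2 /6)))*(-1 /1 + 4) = 6643 /76800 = 0.09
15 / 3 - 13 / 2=-1.50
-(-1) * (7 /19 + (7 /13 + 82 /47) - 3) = -4045 /11609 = -0.35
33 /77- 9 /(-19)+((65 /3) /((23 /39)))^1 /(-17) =-65465 /52003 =-1.26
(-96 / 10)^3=-110592 / 125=-884.74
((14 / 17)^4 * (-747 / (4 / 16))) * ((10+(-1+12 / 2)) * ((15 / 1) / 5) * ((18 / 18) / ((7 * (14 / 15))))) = -790624800 / 83521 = -9466.18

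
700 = 700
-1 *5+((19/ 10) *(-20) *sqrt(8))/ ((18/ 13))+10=5-494 *sqrt(2)/ 9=-72.62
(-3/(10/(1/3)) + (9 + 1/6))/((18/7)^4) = 40817/196830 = 0.21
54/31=1.74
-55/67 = -0.82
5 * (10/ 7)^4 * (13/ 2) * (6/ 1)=1950000/ 2401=812.16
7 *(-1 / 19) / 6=-7 / 114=-0.06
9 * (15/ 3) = 45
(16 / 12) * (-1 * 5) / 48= -5 / 36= -0.14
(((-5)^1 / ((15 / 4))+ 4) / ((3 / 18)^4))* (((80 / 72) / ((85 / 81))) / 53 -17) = -52873344 / 901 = -58682.96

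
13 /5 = 2.60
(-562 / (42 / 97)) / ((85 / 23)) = -626911 / 1785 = -351.21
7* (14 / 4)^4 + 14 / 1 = 17031 / 16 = 1064.44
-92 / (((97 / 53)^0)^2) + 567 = 475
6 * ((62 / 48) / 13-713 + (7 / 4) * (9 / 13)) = -222047 / 52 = -4270.13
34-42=-8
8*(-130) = -1040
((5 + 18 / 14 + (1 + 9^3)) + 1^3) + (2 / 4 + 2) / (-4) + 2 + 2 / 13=537857 / 728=738.81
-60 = -60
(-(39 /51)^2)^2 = 28561 /83521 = 0.34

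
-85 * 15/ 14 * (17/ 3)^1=-7225/ 14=-516.07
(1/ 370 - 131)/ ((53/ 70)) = -339283/ 1961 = -173.02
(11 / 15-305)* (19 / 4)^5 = -2825228959 / 3840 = -735736.71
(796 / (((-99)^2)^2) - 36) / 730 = -345814484 / 7012350873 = -0.05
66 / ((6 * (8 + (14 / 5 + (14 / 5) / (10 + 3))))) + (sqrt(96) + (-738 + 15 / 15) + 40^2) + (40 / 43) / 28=4 * sqrt(6) + 186212683 / 215516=873.83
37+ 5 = 42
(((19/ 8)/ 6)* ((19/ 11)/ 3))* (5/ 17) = 1805/ 26928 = 0.07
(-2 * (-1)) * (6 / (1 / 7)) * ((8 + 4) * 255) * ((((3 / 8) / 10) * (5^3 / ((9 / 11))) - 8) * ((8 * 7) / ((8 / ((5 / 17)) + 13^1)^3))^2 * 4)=-12711580000000 / 7327128955689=-1.73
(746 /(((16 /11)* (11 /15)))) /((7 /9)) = 50355 /56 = 899.20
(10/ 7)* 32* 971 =310720/ 7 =44388.57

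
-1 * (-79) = 79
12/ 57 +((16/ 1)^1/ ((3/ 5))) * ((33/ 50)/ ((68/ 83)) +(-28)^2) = 101397902/ 4845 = 20928.36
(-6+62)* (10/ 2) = 280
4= 4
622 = 622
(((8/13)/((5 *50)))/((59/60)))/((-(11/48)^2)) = -110592/2320175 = -0.05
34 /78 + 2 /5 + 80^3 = 99840163 /195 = 512000.84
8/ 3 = 2.67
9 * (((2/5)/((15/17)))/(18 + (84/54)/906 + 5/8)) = 195696/893425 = 0.22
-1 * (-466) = 466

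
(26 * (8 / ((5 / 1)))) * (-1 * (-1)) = 208 / 5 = 41.60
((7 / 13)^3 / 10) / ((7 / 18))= 441 / 10985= 0.04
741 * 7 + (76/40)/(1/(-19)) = 51509/10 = 5150.90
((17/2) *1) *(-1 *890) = -7565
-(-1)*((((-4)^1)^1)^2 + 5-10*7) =-49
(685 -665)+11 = 31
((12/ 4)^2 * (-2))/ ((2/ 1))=-9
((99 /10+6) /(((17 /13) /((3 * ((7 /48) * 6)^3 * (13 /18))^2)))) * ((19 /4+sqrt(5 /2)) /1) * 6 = 13699167209 * sqrt(10) /178257920+260284176971 /356515840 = 973.10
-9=-9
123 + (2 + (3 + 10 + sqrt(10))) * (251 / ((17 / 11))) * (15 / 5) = 8283 * sqrt(10) / 17 + 126336 / 17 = 8972.30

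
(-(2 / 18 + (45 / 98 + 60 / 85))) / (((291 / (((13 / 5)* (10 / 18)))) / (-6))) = 248755 / 6544881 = 0.04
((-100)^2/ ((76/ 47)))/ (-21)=-117500/ 399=-294.49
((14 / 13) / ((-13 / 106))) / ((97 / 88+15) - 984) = 130592 / 14394575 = 0.01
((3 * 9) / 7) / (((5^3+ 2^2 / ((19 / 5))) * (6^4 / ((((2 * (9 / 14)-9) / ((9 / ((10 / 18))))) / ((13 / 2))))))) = -19 / 10984428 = -0.00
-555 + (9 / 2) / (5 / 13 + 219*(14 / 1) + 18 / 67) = -2964863211 / 5342110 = -555.00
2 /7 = 0.29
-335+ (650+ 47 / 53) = 16742 / 53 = 315.89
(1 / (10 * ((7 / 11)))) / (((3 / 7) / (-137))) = -1507 / 30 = -50.23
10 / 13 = 0.77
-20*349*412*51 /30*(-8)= 39110336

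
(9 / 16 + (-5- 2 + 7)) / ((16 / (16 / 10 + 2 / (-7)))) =207 / 4480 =0.05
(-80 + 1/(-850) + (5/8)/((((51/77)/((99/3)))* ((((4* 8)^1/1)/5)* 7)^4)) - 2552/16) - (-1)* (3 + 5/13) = -3753554601629311/15897041305600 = -236.12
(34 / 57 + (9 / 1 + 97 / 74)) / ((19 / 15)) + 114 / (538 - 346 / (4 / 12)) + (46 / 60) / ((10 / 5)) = 175638431 / 20035500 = 8.77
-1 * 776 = -776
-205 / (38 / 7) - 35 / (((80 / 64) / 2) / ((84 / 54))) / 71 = -946757 / 24282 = -38.99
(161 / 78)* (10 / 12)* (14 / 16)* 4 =5635 / 936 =6.02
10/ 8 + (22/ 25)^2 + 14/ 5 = 12061/ 2500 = 4.82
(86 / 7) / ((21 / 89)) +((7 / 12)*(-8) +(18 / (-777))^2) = 9539300 / 201243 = 47.40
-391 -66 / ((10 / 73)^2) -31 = -196957 / 50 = -3939.14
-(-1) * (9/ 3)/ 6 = 1/ 2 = 0.50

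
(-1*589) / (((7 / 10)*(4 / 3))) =-8835 / 14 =-631.07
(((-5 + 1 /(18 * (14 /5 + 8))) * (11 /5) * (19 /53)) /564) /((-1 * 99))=0.00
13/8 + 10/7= 171/56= 3.05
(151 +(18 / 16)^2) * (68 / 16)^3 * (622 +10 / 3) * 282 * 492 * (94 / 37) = 6101017596948855 / 2368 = 2576443241954.75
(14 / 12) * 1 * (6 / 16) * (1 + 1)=0.88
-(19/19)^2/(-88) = 1/88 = 0.01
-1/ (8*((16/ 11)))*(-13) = 143/ 128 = 1.12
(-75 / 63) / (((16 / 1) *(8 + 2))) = -5 / 672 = -0.01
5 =5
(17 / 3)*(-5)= -85 / 3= -28.33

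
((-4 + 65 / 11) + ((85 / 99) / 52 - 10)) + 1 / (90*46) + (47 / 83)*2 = -18949737 / 2729870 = -6.94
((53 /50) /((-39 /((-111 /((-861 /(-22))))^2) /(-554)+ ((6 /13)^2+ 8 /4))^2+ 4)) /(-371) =-1924245867646160952608 /6018444779610057249330575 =-0.00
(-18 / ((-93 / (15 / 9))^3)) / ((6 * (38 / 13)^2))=21125 / 10453423572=0.00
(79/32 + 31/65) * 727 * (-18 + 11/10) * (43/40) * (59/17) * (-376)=6904686563203/136000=50769754.14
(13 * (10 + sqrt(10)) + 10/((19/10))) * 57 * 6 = 4446 * sqrt(10) + 46260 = 60319.49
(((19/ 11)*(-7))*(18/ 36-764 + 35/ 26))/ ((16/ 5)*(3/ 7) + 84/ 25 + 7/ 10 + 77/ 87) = 2111890200/ 1447589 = 1458.90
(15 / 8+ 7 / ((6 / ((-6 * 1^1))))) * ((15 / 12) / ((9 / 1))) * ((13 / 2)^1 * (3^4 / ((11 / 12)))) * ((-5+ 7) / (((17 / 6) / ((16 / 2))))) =-431730 / 187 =-2308.72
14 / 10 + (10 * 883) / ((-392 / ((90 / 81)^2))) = -524092 / 19845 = -26.41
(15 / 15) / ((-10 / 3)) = -3 / 10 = -0.30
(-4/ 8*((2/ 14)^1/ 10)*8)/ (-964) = 0.00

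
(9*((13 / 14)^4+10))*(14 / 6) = 225.61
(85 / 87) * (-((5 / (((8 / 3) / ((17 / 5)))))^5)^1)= -9775715445 / 950272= -10287.28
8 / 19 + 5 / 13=199 / 247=0.81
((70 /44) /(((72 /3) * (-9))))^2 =1225 /22581504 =0.00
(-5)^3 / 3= -125 / 3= -41.67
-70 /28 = -5 /2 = -2.50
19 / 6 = 3.17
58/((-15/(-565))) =6554/3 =2184.67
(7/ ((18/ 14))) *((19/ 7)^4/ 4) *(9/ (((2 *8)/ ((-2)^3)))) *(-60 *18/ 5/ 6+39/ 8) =32449929/ 3136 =10347.55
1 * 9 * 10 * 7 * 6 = 3780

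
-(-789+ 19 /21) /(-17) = -16550 /357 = -46.36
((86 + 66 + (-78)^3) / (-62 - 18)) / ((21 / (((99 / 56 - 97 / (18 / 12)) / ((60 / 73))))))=-457434863 / 21168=-21609.73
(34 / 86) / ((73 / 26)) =442 / 3139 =0.14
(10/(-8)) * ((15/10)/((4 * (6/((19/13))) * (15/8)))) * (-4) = 19/78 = 0.24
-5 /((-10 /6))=3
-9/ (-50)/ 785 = 9/ 39250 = 0.00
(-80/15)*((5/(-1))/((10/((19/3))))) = 152/9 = 16.89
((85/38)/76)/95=17/54872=0.00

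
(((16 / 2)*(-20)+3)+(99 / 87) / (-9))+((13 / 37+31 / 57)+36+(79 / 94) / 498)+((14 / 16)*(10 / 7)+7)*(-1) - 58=-44491977910 / 238589061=-186.48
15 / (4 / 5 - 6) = -75 / 26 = -2.88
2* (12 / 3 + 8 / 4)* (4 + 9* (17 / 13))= 2460 / 13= 189.23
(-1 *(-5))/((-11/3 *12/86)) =-215/22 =-9.77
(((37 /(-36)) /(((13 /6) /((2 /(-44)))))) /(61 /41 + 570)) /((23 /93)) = 47027 /308258236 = 0.00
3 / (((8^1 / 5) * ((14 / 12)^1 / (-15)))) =-24.11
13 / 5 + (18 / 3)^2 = 193 / 5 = 38.60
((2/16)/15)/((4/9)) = 3/160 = 0.02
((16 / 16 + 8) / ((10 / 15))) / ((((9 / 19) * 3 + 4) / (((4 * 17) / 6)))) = 2907 / 103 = 28.22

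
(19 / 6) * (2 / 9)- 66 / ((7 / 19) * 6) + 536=95794 / 189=506.85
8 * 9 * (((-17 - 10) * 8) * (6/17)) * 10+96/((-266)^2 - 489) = -65567541408/1194539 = -54889.41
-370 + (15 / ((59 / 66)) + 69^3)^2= 375701501798471 / 3481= 107929187531.88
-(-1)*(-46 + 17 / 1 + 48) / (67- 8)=19 / 59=0.32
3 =3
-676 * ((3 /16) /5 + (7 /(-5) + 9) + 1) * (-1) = 116779 /20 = 5838.95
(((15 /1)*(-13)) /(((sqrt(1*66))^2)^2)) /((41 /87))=-1885 /19844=-0.09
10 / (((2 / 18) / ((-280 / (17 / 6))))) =-8894.12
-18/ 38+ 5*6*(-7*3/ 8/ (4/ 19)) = -374.54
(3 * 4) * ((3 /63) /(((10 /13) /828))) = 21528 /35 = 615.09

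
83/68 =1.22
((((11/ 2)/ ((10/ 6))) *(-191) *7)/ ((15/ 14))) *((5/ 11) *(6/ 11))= -56154/ 55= -1020.98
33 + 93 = 126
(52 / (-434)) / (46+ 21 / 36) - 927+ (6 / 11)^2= -1046297265 / 1129051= -926.71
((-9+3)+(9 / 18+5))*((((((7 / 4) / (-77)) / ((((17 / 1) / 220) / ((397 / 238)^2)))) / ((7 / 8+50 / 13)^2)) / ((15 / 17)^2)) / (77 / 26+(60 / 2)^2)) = 5540271568 / 212159801007945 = 0.00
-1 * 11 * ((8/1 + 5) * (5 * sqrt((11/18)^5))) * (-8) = 86515 * sqrt(22)/243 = 1669.92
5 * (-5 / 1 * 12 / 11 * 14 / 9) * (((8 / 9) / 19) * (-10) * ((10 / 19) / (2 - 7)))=-224000 / 107217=-2.09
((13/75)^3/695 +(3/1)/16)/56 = 879644527/262710000000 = 0.00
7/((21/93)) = 31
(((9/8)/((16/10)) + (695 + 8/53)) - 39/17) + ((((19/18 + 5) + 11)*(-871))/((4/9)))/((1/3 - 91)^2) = 21628883535/31369216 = 689.49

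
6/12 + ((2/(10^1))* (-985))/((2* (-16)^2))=59/512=0.12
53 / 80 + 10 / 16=103 / 80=1.29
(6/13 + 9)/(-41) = -3/13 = -0.23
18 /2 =9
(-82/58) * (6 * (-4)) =984/29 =33.93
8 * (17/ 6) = 22.67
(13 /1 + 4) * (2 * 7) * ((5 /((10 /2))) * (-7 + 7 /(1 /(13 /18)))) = -4165 /9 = -462.78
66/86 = 33/43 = 0.77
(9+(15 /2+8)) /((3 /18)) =147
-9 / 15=-3 / 5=-0.60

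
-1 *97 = -97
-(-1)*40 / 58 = 20 / 29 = 0.69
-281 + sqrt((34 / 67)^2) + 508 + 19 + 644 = 890.51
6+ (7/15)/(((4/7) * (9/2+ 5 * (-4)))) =5531/930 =5.95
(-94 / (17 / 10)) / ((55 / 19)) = -3572 / 187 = -19.10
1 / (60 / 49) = 49 / 60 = 0.82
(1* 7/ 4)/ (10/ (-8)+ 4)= 7/ 11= 0.64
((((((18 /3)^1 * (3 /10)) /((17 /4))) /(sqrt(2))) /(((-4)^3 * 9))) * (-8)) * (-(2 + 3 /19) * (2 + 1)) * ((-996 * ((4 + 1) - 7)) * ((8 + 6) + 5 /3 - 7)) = -530868 * sqrt(2) /1615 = -464.87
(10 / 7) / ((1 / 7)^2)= 70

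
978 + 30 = 1008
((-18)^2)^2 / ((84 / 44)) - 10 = 384842 / 7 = 54977.43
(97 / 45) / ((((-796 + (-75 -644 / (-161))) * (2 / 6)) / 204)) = -388 / 255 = -1.52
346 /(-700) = -173 /350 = -0.49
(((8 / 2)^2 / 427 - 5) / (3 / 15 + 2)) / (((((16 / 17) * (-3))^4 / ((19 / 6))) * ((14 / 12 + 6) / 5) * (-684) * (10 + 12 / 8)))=4424524975 / 443868480405504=0.00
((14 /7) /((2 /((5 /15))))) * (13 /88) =13 /264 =0.05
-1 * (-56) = 56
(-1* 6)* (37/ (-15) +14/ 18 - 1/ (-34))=2539/ 255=9.96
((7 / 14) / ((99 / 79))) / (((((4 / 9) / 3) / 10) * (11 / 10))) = 5925 / 242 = 24.48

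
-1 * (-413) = 413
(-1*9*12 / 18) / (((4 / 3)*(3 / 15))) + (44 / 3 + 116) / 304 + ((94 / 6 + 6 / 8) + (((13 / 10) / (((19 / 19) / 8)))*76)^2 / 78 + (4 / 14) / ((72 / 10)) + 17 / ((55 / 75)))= 10569091199 / 1316700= 8026.95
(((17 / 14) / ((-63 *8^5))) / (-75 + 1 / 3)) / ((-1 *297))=-17 / 640916914176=-0.00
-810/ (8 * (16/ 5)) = -2025/ 64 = -31.64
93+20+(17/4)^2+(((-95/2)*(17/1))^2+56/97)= 652187.89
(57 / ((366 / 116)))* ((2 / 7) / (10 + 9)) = 116 / 427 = 0.27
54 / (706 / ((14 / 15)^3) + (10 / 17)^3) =363994344 / 5854597375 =0.06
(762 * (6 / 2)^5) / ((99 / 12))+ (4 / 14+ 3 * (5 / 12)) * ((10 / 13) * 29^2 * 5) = 54878441 / 2002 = 27411.81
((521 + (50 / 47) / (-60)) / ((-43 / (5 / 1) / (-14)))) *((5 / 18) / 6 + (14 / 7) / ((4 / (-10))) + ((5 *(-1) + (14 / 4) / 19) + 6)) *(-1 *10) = 198870524125 / 6220638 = 31969.47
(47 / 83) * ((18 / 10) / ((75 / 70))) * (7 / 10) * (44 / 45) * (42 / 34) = 0.80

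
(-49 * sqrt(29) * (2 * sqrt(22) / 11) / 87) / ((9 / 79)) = -7742 * sqrt(638) / 8613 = -22.70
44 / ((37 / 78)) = 3432 / 37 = 92.76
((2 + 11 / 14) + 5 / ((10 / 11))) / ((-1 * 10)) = -29 / 35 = -0.83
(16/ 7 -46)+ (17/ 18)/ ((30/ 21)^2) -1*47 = -1137169/ 12600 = -90.25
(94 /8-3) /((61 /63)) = 2205 /244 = 9.04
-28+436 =408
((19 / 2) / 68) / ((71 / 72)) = 171 / 1207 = 0.14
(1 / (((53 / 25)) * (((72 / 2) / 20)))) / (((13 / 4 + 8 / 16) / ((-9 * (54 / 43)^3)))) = -5248800 / 4213871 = -1.25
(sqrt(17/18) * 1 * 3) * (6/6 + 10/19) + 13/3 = 13/3 + 29 * sqrt(34)/38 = 8.78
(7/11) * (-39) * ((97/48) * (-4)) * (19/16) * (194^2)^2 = 14847511304353/44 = 337443438735.30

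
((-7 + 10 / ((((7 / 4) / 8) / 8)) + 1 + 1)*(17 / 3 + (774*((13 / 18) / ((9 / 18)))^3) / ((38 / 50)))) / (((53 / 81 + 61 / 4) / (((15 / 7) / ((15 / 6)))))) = 286775622600 / 4797443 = 59776.76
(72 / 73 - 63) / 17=-3.65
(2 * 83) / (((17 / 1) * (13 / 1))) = 0.75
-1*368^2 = -135424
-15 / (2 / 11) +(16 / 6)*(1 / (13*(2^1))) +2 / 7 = -44833 / 546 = -82.11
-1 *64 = -64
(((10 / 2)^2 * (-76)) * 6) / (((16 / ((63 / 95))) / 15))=-14175 / 2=-7087.50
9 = 9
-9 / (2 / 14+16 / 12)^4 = -1750329 / 923521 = -1.90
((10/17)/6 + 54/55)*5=3029/561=5.40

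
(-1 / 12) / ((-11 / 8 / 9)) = 6 / 11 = 0.55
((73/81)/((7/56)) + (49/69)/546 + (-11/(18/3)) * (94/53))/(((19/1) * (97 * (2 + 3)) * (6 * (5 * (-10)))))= -10165153/7097063103000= -0.00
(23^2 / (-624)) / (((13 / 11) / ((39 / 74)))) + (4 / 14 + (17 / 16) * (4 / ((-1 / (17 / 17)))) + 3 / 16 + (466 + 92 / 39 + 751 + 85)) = 420267583 / 323232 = 1300.20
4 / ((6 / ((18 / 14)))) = 6 / 7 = 0.86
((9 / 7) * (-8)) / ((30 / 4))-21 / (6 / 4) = -538 / 35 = -15.37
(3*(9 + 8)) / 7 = 7.29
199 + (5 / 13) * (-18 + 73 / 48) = 120221 / 624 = 192.66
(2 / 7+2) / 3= 16 / 21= 0.76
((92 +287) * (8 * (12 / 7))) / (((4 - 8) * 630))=-2.06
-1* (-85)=85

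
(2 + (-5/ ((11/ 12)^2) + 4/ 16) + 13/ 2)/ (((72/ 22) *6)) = 1355/ 9504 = 0.14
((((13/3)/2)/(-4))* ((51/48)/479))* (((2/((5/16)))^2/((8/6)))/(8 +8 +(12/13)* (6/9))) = -2873/1293300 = -0.00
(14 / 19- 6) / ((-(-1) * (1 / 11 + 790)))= -1100 / 165129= -0.01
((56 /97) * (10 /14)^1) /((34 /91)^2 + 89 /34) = 11262160 /75302361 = 0.15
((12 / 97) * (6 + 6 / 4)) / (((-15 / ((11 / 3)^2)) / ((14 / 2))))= -1694 / 291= -5.82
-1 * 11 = -11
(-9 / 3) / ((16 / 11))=-33 / 16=-2.06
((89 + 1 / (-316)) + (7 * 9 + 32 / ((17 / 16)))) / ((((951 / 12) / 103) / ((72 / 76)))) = 1813803426 / 8088889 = 224.23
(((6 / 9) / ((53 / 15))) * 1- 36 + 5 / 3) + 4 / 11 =-59083 / 1749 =-33.78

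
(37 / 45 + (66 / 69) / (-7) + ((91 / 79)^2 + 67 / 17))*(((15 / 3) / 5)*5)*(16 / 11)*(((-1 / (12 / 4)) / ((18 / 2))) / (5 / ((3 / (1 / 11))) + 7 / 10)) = -732222108640 / 388794684537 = -1.88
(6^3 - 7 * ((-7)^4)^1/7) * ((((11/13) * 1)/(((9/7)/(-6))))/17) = 336490/663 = 507.53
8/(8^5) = 1/4096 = 0.00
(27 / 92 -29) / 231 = -2641 / 21252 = -0.12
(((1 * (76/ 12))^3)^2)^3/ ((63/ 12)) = 416509401191644966131364/ 8135830269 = 51194455565115.84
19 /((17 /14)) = 266 /17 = 15.65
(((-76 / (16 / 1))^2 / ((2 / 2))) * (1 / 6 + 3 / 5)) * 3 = 8303 / 160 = 51.89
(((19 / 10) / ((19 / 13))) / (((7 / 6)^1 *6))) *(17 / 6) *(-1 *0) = 0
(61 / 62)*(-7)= -427 / 62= -6.89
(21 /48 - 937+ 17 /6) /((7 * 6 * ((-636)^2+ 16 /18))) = -44819 /815465728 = -0.00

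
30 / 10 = 3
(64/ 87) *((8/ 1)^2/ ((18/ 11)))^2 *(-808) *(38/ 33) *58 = -44268781568/ 729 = -60725351.95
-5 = -5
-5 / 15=-1 / 3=-0.33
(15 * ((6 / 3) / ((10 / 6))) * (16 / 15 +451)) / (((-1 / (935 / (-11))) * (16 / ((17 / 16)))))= 45930.68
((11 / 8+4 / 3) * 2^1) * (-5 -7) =-65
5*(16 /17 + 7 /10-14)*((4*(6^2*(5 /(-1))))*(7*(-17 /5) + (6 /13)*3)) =-220403304 /221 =-997300.02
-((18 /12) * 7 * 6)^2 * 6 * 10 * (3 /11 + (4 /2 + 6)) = -21670740 /11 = -1970067.27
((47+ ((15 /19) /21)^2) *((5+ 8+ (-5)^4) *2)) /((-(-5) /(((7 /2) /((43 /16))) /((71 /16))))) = 135792205824 /38574655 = 3520.24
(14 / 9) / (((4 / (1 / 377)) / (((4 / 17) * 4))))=56 / 57681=0.00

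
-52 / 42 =-26 / 21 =-1.24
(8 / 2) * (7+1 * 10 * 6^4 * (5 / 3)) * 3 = 259284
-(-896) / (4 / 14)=3136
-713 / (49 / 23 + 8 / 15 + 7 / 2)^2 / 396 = -9429425 / 198968099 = -0.05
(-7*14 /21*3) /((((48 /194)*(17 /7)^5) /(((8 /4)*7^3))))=-3914299879 /8519142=-459.47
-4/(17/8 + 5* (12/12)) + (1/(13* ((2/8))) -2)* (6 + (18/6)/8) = -33641/2964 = -11.35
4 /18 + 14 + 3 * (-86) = -2194 /9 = -243.78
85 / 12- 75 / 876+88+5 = 43799 / 438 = 100.00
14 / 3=4.67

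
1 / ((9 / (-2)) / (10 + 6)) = -32 / 9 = -3.56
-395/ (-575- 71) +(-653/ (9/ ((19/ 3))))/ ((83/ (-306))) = 272605703/ 160854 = 1694.74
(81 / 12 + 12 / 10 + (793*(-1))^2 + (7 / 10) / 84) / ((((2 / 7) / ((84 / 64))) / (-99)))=-73214042517 / 256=-285992353.58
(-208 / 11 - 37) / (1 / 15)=-838.64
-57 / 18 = -19 / 6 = -3.17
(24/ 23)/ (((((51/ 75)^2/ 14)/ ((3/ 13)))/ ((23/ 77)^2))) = 2070000/ 3182179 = 0.65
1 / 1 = 1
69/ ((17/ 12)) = 828/ 17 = 48.71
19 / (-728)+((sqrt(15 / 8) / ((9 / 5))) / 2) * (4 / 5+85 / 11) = -19 / 728+469 * sqrt(30) / 792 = 3.22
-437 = -437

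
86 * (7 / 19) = 602 / 19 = 31.68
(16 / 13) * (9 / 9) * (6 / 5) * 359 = 34464 / 65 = 530.22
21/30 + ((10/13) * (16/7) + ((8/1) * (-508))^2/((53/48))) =721423191841/48230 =14957976.19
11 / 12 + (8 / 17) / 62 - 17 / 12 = -519 / 1054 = -0.49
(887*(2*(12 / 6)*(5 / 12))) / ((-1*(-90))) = 887 / 54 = 16.43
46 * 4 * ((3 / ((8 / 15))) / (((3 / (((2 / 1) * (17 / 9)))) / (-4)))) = -5213.33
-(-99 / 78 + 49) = -1241 / 26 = -47.73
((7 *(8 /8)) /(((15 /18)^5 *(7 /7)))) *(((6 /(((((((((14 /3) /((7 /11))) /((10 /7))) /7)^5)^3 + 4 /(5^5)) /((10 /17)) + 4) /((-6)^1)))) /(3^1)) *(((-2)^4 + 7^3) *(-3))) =56020.74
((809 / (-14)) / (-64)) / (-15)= -0.06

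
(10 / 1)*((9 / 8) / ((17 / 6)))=3.97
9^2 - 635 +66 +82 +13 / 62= -25159 / 62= -405.79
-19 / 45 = -0.42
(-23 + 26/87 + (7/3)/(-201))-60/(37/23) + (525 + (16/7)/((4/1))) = 2108589379/4529133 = 465.56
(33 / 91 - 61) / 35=-1.73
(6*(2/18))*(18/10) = 6/5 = 1.20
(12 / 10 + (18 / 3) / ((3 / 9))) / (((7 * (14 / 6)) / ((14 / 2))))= 288 / 35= 8.23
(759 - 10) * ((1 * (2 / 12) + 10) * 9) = 137067 / 2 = 68533.50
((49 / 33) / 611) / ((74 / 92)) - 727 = -542362283 / 746031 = -727.00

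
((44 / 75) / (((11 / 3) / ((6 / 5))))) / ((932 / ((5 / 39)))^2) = 1 / 275245230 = 0.00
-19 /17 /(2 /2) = -19 /17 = -1.12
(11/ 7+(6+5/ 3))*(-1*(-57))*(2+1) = 11058/ 7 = 1579.71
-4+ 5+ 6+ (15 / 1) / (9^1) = 26 / 3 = 8.67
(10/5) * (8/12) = 1.33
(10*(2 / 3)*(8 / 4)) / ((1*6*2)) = 10 / 9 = 1.11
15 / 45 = 1 / 3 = 0.33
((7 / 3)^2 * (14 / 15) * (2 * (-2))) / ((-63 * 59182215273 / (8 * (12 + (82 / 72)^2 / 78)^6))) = 157430777363048141405007920289493706641 / 1198906035949880114083790527925942401105920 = 0.00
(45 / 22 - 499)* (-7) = 76531 / 22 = 3478.68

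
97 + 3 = 100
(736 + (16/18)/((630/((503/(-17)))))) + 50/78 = 461505229/626535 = 736.60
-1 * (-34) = 34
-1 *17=-17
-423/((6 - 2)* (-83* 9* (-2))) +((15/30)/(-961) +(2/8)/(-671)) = -30689355/428167784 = -0.07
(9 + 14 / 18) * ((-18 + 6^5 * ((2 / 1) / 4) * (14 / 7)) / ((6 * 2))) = 18964 / 3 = 6321.33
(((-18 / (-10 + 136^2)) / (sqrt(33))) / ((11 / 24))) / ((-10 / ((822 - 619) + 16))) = 876 * sqrt(33) / 621335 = 0.01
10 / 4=2.50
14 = 14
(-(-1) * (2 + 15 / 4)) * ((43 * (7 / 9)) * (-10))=-1923.06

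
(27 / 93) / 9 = 1 / 31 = 0.03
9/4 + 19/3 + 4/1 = 151/12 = 12.58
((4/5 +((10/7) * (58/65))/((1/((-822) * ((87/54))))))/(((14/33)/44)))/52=-139346504/41405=-3365.45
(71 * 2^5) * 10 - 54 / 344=3907813 / 172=22719.84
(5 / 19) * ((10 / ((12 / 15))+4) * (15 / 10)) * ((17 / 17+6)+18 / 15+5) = 3267 / 38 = 85.97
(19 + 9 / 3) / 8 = 11 / 4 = 2.75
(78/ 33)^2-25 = -2349/ 121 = -19.41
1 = 1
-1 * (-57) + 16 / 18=521 / 9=57.89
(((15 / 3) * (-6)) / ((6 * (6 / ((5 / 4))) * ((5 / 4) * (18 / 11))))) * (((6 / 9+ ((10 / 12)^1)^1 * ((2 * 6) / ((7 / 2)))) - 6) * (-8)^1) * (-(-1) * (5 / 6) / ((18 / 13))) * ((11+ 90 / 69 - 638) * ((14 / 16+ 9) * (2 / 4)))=1956922825 / 104328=18757.41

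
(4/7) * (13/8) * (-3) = -39/14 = -2.79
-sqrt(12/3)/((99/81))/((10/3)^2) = -81/550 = -0.15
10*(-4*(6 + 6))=-480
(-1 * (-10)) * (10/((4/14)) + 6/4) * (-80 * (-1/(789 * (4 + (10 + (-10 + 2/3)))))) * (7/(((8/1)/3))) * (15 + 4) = 104025/263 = 395.53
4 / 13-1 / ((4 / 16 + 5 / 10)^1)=-40 / 39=-1.03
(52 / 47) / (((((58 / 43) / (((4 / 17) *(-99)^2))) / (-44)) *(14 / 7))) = -964261584 / 23171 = -41615.02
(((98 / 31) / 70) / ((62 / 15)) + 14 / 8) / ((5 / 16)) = 27076 / 4805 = 5.63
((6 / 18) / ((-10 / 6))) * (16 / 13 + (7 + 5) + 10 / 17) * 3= -9162 / 1105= -8.29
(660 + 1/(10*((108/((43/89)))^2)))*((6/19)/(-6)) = -609777592249/17554203360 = -34.74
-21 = -21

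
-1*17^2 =-289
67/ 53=1.26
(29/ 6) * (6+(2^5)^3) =475223/ 3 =158407.67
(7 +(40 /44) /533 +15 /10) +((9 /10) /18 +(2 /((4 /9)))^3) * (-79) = -1687212699 /234520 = -7194.32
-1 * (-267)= 267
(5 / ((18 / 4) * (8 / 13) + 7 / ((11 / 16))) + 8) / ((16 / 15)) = 232965 / 29632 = 7.86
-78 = -78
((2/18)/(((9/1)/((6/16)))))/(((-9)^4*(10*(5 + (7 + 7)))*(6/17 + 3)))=17/15348016080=0.00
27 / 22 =1.23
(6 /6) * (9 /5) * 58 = 522 /5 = 104.40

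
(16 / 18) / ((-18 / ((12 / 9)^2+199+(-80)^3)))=25274.04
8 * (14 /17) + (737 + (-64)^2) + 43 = 83004 /17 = 4882.59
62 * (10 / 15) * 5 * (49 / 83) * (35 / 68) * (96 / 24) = 1063300 / 4233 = 251.19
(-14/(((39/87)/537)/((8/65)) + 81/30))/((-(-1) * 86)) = -4360440/72502687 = -0.06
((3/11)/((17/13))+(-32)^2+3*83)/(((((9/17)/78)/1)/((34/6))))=105235780/99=1062987.68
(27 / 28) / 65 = 27 / 1820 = 0.01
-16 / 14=-1.14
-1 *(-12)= 12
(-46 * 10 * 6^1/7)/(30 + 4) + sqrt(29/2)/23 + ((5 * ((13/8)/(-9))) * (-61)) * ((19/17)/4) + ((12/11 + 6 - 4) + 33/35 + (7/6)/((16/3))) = sqrt(58)/46 + 7580299/942480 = 8.21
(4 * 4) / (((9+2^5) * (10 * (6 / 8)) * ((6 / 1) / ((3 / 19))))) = 16 / 11685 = 0.00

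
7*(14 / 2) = 49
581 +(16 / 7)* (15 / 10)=4091 / 7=584.43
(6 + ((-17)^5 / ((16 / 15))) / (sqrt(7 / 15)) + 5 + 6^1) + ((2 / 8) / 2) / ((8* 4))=4353 / 256-21297855* sqrt(105) / 112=-1948537.21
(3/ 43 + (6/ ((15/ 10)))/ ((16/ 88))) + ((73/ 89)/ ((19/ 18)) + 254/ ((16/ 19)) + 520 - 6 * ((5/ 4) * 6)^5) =-164666837851/ 1163408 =-141538.34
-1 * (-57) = 57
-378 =-378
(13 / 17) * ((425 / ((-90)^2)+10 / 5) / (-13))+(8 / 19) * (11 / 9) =41221 / 104652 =0.39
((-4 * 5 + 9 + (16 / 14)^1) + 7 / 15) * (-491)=484126 / 105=4610.72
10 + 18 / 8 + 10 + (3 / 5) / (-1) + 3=493 / 20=24.65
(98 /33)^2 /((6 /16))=76832 /3267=23.52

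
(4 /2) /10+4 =21 /5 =4.20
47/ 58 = 0.81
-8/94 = -4/47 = -0.09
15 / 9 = 5 / 3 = 1.67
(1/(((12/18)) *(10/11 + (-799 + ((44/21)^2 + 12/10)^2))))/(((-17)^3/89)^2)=-1270899300825/1979883346015577582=-0.00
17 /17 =1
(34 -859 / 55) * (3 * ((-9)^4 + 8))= 19923777 / 55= 362250.49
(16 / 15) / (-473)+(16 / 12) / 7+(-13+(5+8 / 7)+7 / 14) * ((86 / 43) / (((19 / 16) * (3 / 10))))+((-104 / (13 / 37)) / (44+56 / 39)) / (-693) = -4945521638 / 139343435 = -35.49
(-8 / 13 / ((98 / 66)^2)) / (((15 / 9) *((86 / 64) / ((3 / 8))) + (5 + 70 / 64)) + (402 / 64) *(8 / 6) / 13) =-2509056 / 114256387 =-0.02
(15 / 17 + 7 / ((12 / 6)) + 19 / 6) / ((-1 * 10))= -77 / 102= -0.75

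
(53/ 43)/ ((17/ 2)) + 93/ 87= 25735/ 21199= 1.21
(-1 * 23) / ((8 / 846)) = -9729 / 4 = -2432.25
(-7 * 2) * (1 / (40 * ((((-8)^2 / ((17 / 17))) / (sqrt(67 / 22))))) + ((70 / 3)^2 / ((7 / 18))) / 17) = -19600 / 17- 7 * sqrt(1474) / 28160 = -1152.95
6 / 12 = 1 / 2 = 0.50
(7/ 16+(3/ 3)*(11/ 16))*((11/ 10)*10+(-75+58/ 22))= -6075/ 88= -69.03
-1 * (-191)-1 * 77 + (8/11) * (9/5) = 6342/55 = 115.31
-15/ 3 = -5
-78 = -78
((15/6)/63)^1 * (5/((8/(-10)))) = -125/504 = -0.25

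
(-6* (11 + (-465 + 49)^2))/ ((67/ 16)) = -16614432/ 67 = -247976.60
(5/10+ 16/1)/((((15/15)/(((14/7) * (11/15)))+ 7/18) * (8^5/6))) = 9801/3473408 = 0.00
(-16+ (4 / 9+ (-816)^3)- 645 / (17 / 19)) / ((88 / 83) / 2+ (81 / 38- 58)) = 262194866683702 / 26704161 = 9818502.32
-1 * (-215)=215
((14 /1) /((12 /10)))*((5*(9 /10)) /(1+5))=35 /4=8.75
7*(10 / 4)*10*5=875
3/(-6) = -1/2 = -0.50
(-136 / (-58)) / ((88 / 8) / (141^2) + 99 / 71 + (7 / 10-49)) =-959854680 / 19200584857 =-0.05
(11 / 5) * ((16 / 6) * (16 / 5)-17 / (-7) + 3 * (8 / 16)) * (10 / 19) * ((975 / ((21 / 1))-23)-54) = -6160418 / 13965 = -441.13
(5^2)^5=9765625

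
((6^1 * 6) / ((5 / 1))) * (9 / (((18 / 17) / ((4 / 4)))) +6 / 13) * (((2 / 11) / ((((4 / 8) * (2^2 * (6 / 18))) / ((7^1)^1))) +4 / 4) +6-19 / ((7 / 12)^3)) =-1373694372 / 245245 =-5601.31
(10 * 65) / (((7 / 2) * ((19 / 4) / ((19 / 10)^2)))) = 988 / 7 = 141.14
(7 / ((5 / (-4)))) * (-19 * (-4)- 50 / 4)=-1778 / 5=-355.60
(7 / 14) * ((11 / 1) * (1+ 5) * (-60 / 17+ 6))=1386 / 17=81.53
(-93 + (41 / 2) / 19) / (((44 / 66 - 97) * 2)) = 10479 / 21964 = 0.48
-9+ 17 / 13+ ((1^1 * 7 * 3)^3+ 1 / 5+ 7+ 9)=602518 / 65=9269.51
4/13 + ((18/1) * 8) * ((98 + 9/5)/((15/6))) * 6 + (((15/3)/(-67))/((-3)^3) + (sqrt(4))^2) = 20280584849/587925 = 34495.19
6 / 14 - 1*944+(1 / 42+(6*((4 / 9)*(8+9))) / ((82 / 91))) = -512719 / 574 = -893.24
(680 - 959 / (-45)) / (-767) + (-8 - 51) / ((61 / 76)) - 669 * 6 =-8607826169 / 2105415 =-4088.42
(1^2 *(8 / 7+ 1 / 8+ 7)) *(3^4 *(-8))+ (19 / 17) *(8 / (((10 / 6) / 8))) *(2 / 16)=-3184563 / 595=-5352.21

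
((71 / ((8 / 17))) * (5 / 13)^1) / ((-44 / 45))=-271575 / 4576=-59.35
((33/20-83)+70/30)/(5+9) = -4741/840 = -5.64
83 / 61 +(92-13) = 4902 / 61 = 80.36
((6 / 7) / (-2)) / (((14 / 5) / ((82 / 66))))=-205 / 1078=-0.19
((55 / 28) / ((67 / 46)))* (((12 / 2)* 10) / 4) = 18975 / 938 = 20.23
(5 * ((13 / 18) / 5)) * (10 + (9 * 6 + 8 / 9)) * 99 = 41756 / 9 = 4639.56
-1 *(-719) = 719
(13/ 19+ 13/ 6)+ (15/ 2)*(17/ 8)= 17135/ 912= 18.79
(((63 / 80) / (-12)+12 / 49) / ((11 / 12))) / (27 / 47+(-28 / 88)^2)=4359861 / 15063580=0.29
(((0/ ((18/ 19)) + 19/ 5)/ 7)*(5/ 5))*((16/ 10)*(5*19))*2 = 5776/ 35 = 165.03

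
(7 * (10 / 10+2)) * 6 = 126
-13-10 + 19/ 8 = -165/ 8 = -20.62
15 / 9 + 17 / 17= 8 / 3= 2.67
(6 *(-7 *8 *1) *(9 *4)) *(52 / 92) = -157248 / 23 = -6836.87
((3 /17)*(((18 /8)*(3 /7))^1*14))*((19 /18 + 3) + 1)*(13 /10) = 10647 /680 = 15.66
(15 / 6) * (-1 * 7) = -35 / 2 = -17.50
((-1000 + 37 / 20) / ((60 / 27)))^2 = 32280230889 / 160000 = 201751.44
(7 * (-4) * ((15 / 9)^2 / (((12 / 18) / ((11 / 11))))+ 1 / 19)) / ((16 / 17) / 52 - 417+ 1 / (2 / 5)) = 2976428 / 10442457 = 0.29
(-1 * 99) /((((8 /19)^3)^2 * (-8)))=4657542219 /2097152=2220.89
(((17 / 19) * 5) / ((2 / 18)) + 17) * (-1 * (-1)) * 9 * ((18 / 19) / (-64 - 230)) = -29376 / 17689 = -1.66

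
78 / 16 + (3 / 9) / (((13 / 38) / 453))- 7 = 45683 / 104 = 439.26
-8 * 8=-64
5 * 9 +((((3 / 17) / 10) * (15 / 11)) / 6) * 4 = 8418 / 187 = 45.02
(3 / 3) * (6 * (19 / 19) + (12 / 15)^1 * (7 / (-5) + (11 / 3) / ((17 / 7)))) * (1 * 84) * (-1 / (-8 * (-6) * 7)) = -3881 / 2550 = -1.52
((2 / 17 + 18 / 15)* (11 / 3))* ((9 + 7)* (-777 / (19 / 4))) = -20421632 / 1615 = -12644.97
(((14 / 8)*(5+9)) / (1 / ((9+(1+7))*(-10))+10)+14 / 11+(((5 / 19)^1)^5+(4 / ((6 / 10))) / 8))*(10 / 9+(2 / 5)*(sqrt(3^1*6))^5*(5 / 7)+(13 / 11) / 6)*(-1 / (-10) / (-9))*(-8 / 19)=327832691798941 / 11751048881670285+182269913587056*sqrt(2) / 30773416450315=8.40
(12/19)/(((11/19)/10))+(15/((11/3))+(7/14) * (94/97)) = 1502/97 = 15.48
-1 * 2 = -2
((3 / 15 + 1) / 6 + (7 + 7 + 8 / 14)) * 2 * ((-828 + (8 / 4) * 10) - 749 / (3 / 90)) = -24069452 / 35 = -687698.63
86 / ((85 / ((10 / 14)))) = 86 / 119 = 0.72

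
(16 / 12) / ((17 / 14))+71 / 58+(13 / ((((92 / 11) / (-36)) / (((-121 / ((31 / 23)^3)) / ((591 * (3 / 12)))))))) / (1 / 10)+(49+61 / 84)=58136538723409 / 243039863724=239.21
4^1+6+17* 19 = 333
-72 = -72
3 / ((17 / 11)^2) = 363 / 289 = 1.26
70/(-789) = -70/789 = -0.09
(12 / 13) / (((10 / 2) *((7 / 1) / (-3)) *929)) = -36 / 422695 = -0.00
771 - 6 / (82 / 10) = 31581 / 41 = 770.27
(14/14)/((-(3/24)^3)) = -512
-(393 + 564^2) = -318489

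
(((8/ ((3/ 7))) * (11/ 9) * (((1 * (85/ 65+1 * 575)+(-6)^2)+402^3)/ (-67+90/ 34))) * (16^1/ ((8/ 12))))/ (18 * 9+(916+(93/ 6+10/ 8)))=-141506119344128/ 280251621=-504925.25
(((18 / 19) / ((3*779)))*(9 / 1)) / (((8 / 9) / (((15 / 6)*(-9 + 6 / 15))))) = -10449 / 118408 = -0.09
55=55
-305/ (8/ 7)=-266.88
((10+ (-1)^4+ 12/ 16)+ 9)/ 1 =83/ 4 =20.75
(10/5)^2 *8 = 32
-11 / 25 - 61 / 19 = -1734 / 475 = -3.65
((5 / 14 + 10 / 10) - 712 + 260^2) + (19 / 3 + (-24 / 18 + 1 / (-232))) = 108636429 / 1624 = 66894.35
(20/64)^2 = 25/256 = 0.10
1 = 1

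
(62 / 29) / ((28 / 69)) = 5.27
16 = 16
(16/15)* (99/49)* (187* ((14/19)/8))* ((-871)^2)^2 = 14206534743290604/665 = 21363210140286.62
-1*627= -627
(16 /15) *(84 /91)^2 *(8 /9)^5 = 8388608 /16632135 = 0.50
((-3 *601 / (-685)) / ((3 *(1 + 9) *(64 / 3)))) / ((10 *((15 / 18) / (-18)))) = -48681 / 5480000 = -0.01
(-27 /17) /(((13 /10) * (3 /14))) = -1260 /221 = -5.70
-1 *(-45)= 45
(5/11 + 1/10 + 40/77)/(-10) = -827/7700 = -0.11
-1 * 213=-213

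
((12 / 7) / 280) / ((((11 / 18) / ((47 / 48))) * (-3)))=-141 / 43120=-0.00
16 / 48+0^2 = 1 / 3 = 0.33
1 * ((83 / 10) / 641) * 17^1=0.22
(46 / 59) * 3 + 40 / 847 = 119246 / 49973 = 2.39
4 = 4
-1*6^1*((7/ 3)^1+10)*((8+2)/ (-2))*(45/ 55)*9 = 29970/ 11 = 2724.55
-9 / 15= -3 / 5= -0.60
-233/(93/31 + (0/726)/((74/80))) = -77.67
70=70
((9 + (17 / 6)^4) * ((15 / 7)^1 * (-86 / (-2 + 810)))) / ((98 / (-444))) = 757196675 / 9977184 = 75.89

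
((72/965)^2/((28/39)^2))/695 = 492804/31712867375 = 0.00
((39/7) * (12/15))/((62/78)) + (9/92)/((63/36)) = 5.66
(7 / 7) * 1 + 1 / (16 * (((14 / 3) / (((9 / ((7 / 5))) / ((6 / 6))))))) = 1703 / 1568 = 1.09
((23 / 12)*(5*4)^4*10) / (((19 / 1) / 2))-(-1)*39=18402223 / 57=322846.02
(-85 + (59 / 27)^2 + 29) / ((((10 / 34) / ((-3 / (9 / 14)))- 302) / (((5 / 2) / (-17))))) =-1307005 / 52408539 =-0.02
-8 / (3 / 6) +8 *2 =0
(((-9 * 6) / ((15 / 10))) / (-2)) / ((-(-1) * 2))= 9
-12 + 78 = 66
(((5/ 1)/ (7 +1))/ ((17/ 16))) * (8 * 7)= 560/ 17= 32.94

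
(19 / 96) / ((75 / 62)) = 589 / 3600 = 0.16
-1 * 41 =-41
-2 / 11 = -0.18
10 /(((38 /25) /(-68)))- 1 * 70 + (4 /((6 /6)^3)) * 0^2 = -517.37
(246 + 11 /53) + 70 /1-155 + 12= 9180 /53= 173.21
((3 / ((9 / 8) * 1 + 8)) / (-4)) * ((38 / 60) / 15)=-0.00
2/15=0.13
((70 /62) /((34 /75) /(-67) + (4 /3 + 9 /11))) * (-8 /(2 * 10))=-257950 /1225027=-0.21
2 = 2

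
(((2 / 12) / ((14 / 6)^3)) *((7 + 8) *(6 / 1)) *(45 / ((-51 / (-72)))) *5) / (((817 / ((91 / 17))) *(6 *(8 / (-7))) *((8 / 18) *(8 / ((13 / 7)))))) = -0.19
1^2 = 1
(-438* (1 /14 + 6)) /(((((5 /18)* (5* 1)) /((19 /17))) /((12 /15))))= -299592 /175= -1711.95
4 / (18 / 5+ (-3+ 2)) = 20 / 13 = 1.54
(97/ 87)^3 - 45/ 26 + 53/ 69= 166700227/ 393784794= 0.42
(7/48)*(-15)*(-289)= 10115/16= 632.19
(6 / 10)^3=27 / 125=0.22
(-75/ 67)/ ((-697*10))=15/ 93398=0.00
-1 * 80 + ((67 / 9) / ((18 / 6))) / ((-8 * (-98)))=-1693373 / 21168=-80.00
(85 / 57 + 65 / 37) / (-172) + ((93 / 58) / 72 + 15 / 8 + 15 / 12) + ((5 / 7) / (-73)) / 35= 470829368705 / 150515753136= 3.13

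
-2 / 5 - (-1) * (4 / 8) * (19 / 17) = 27 / 170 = 0.16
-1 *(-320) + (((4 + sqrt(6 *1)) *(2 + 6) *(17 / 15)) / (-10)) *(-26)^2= -159872 / 75-45968 *sqrt(6) / 75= -3632.94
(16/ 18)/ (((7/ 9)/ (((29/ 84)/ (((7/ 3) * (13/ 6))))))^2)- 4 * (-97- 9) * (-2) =-16860377246/ 19882681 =-847.99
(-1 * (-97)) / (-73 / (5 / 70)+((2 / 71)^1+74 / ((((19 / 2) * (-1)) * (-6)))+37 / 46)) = -0.10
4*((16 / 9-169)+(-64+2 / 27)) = -24964 / 27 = -924.59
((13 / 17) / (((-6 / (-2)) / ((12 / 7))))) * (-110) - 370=-49750 / 119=-418.07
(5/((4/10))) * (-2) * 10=-250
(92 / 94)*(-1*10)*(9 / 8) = -1035 / 94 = -11.01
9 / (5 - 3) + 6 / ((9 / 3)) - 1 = 11 / 2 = 5.50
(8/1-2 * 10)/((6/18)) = -36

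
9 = 9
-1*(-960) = 960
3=3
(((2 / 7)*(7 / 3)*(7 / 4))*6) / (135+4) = 7 / 139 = 0.05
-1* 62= -62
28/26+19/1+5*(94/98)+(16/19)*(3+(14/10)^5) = 63557076/1990625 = 31.93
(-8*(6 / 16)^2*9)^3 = -531441 / 512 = -1037.97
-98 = -98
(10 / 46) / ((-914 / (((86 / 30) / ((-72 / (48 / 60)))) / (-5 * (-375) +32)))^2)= 1849 / 25469425341771534000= 0.00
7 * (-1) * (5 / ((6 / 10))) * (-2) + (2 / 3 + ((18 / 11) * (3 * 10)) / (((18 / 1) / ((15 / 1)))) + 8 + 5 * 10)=7136 / 33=216.24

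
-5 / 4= -1.25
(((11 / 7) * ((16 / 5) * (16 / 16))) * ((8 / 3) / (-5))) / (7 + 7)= -704 / 3675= -0.19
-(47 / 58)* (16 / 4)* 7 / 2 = -329 / 29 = -11.34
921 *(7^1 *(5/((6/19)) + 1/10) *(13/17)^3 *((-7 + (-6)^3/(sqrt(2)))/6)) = -20311260606 *sqrt(2)/24565 - 7898823569/147390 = -1222915.97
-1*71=-71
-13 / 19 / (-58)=13 / 1102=0.01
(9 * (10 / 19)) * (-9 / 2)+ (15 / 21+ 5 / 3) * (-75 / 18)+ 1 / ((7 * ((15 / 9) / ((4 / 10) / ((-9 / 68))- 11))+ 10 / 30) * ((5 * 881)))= -155481850721 / 4977509040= -31.24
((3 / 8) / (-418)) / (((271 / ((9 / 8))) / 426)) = -5751 / 3624896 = -0.00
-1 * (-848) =848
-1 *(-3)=3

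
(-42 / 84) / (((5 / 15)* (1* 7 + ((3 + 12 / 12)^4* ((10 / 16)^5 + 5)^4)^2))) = -30423614405477505635920876929024 / 603953544701359480744937525508019509392737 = -0.00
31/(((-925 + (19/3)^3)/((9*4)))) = -7533/4529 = -1.66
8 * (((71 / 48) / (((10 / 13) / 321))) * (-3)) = -296283 / 20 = -14814.15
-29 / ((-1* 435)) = 1 / 15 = 0.07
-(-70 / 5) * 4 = 56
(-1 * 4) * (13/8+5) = -53/2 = -26.50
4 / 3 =1.33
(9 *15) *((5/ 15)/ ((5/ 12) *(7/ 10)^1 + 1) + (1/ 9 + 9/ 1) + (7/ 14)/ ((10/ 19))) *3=518229/ 124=4179.27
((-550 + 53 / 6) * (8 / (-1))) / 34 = 382 / 3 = 127.33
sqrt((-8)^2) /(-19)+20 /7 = 324 /133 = 2.44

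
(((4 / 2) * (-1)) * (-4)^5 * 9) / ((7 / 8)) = 147456 / 7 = 21065.14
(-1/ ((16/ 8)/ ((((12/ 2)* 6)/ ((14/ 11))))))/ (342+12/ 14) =-33/ 800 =-0.04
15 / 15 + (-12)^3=-1727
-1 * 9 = -9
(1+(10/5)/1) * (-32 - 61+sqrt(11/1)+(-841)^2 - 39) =3 * sqrt(11)+2121447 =2121456.95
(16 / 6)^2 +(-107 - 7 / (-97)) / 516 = 259165 / 37539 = 6.90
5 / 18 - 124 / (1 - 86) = 2657 / 1530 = 1.74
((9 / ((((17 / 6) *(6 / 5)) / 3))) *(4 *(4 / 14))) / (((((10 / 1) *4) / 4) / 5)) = 540 / 119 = 4.54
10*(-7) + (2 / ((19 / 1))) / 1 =-1328 / 19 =-69.89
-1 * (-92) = 92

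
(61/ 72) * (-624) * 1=-1586/ 3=-528.67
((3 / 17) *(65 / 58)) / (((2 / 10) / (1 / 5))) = 195 / 986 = 0.20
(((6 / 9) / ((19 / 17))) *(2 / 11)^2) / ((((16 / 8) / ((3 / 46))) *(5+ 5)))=0.00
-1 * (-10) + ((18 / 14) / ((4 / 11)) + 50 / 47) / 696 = 10.01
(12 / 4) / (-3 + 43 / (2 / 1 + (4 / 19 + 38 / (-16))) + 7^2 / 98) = -50 / 4399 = -0.01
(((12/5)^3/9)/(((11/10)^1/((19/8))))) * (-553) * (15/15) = -504336/275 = -1833.95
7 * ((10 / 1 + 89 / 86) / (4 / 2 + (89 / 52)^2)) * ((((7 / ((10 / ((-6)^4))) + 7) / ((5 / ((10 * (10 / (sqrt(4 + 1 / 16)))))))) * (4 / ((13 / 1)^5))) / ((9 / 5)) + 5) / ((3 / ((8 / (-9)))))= -359253440 / 15474969-9567358976 * sqrt(65) / 305986562037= -23.47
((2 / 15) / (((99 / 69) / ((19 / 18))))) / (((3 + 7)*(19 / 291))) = 2231 / 14850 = 0.15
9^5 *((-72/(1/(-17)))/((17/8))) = 34012224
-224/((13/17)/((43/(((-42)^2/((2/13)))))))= -11696/10647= -1.10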